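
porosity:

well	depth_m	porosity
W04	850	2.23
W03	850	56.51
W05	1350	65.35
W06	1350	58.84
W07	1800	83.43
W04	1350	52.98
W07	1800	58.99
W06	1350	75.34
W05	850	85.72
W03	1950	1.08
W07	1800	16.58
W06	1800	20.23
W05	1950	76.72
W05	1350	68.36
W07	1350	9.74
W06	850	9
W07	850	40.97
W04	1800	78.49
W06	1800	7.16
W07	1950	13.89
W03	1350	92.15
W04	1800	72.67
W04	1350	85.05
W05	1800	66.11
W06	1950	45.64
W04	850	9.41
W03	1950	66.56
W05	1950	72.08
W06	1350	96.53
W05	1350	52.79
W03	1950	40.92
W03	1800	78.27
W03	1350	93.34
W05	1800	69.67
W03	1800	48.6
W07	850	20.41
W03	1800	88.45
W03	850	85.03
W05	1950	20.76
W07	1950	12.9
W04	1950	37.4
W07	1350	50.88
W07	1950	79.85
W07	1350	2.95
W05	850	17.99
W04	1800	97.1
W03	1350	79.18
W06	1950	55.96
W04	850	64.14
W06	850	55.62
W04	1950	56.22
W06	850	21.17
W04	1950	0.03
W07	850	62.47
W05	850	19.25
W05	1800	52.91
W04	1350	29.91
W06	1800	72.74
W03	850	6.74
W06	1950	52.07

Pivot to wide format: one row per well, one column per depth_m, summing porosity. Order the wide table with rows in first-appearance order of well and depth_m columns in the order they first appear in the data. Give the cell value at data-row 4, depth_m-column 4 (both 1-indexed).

153.67

With rows in first-appearance order of well, row 4 is well=W06. depth_m columns in first-appearance order: 850, 1350, 1800, 1950; column 4 is 1950.
Long rows with well=W06, depth_m=1950: 45.64 + 55.96 + 52.07 = 153.67.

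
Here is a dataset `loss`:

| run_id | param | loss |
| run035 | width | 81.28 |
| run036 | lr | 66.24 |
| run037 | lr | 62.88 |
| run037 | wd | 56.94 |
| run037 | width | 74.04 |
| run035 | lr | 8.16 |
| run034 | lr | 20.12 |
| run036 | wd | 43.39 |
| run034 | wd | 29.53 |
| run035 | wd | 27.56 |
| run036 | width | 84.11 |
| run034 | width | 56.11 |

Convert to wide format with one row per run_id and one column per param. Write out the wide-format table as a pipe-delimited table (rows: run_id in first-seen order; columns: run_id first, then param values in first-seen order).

| run_id | width | lr | wd |
| run035 | 81.28 | 8.16 | 27.56 |
| run036 | 84.11 | 66.24 | 43.39 |
| run037 | 74.04 | 62.88 | 56.94 |
| run034 | 56.11 | 20.12 | 29.53 |

Columns: run_id plus the 3 distinct param values (width, lr, wd).
For example, row run035 column width takes loss=81.28 from the long row (run035, width).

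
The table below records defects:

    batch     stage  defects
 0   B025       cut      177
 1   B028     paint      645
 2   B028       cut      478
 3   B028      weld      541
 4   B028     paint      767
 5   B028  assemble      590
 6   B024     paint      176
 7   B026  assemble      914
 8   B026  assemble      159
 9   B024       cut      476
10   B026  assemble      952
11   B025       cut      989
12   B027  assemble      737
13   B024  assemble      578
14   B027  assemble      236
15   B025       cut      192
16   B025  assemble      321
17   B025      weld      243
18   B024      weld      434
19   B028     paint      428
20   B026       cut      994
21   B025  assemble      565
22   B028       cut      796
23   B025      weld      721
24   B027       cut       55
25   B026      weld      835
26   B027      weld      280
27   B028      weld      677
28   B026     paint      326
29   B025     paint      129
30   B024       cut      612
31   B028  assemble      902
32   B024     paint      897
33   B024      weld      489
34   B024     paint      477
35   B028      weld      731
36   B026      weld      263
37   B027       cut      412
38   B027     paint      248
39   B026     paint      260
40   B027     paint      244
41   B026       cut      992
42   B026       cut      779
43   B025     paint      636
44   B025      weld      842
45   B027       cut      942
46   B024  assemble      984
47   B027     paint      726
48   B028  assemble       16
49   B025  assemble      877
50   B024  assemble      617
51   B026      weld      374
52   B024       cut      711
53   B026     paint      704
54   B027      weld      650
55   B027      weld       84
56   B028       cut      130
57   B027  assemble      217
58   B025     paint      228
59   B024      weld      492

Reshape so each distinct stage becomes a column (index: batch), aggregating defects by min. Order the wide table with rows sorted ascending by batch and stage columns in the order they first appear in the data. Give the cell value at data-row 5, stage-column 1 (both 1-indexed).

With rows sorted ascending by batch, row 5 is batch=B028. stage columns in first-appearance order: cut, paint, weld, assemble; column 1 is cut.
Long rows with batch=B028, stage=cut: min(478, 796, 130) = 130.

130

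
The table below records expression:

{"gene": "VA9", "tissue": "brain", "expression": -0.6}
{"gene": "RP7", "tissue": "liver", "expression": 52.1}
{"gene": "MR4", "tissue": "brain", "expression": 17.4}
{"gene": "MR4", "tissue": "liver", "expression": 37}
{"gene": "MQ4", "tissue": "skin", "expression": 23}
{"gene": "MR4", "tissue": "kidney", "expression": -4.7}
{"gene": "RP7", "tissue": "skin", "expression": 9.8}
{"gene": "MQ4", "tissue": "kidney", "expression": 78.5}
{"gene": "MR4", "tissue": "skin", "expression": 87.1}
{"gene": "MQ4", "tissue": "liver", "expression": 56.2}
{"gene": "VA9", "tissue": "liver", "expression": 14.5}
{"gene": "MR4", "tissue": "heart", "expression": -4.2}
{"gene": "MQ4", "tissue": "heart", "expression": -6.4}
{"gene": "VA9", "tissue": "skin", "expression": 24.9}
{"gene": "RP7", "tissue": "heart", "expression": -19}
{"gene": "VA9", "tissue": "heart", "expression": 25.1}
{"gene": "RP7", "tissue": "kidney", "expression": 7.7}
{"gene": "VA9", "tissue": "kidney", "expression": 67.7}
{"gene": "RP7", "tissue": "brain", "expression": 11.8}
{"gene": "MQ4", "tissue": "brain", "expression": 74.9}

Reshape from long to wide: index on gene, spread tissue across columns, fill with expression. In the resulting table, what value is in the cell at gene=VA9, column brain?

Wide layout: rows indexed by gene, columns are the 5 distinct tissue values (brain, liver, skin, kidney, heart).
Cell (gene=VA9, tissue=brain) draws from the long row where gene=VA9 and tissue=brain, which has expression=-0.6.

-0.6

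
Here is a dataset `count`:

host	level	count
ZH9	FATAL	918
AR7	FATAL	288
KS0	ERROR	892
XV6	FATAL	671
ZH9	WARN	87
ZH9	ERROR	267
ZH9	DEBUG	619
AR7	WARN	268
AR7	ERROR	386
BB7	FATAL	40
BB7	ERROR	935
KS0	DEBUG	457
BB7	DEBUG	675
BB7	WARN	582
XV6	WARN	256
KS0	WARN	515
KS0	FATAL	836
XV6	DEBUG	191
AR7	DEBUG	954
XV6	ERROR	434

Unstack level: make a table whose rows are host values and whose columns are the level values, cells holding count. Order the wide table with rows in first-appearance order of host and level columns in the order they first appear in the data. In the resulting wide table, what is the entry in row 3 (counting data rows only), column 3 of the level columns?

515

With rows in first-appearance order of host, row 3 is host=KS0. level columns in first-appearance order: FATAL, ERROR, WARN, DEBUG; column 3 is WARN.
Long rows with host=KS0, level=WARN: count = 515.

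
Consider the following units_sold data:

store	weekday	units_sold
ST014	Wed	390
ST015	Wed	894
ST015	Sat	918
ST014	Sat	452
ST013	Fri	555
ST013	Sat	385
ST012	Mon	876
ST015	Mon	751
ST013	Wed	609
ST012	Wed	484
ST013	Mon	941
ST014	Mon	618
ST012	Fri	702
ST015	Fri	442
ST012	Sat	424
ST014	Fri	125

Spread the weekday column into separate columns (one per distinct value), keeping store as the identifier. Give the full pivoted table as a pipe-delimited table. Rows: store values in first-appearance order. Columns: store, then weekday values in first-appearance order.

Columns: store plus the 4 distinct weekday values (Wed, Sat, Fri, Mon).
For example, row ST014 column Wed takes units_sold=390 from the long row (ST014, Wed).

| store | Wed | Sat | Fri | Mon |
| ST014 | 390 | 452 | 125 | 618 |
| ST015 | 894 | 918 | 442 | 751 |
| ST013 | 609 | 385 | 555 | 941 |
| ST012 | 484 | 424 | 702 | 876 |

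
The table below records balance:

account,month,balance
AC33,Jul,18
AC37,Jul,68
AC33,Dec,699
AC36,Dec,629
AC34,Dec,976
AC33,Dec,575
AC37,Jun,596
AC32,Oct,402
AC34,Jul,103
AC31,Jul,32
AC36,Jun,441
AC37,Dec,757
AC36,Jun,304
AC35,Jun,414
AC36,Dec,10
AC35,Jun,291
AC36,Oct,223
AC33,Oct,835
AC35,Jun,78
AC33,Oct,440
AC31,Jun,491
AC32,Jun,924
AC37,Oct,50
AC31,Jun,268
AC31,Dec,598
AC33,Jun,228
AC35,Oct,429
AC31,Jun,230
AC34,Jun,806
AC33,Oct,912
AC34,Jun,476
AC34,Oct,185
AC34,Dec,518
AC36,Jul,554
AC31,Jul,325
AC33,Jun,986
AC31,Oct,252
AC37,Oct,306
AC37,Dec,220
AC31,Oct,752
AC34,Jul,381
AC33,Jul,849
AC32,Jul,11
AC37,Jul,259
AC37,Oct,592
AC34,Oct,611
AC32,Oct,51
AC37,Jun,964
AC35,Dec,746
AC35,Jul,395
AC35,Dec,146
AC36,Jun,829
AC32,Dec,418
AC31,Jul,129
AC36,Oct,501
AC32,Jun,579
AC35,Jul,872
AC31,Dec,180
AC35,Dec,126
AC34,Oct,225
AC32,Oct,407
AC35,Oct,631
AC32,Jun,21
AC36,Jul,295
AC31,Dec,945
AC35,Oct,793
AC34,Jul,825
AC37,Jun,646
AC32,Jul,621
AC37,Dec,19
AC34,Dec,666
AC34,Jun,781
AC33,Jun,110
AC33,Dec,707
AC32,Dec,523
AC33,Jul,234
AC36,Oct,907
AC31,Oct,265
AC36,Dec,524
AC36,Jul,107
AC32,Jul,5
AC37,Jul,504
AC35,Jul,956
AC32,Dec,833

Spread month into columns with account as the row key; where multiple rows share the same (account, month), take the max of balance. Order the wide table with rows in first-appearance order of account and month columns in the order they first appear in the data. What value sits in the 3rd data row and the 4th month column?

With rows in first-appearance order of account, row 3 is account=AC36. month columns in first-appearance order: Jul, Dec, Jun, Oct; column 4 is Oct.
Long rows with account=AC36, month=Oct: max(223, 501, 907) = 907.

907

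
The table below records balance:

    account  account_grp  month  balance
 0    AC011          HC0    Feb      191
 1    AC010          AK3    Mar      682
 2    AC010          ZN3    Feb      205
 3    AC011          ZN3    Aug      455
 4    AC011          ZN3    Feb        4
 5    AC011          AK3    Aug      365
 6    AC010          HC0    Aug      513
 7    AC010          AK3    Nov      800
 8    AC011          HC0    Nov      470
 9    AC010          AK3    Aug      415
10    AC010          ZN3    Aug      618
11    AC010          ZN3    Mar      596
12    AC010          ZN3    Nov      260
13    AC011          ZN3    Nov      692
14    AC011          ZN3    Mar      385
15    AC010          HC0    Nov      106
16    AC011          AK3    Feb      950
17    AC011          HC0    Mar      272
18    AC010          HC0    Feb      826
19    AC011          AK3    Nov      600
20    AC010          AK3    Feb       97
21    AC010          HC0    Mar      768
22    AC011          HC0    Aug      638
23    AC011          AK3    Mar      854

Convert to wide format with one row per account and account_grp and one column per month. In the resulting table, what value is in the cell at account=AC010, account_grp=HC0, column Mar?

768

Wide layout: rows indexed by account and account_grp, columns are the 4 distinct month values (Feb, Mar, Aug, Nov).
Cell (account=AC010, account_grp=HC0, month=Mar) draws from the long row where account=AC010, account_grp=HC0 and month=Mar, which has balance=768.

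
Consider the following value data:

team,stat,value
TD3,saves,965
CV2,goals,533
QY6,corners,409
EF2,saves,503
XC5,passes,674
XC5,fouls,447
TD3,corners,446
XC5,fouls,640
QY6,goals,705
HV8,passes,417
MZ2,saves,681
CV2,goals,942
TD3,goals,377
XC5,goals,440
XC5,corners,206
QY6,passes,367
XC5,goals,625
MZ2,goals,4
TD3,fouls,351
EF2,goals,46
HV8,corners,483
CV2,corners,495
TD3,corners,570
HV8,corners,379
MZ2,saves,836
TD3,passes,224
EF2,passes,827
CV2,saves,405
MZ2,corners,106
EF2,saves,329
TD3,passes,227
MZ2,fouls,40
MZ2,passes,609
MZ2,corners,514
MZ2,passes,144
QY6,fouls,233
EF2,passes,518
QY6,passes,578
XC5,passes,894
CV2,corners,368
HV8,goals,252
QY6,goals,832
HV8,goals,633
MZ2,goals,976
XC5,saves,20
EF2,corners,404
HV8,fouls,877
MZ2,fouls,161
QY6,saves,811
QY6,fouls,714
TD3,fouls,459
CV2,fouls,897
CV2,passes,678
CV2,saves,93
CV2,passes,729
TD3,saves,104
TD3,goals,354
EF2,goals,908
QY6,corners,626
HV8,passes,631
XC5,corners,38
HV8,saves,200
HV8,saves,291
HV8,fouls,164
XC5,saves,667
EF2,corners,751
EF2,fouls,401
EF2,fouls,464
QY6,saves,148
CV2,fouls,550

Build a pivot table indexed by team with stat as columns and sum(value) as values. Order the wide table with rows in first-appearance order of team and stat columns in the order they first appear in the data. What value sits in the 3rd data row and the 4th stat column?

With rows in first-appearance order of team, row 3 is team=QY6. stat columns in first-appearance order: saves, goals, corners, passes, fouls; column 4 is passes.
Long rows with team=QY6, stat=passes: 367 + 578 = 945.

945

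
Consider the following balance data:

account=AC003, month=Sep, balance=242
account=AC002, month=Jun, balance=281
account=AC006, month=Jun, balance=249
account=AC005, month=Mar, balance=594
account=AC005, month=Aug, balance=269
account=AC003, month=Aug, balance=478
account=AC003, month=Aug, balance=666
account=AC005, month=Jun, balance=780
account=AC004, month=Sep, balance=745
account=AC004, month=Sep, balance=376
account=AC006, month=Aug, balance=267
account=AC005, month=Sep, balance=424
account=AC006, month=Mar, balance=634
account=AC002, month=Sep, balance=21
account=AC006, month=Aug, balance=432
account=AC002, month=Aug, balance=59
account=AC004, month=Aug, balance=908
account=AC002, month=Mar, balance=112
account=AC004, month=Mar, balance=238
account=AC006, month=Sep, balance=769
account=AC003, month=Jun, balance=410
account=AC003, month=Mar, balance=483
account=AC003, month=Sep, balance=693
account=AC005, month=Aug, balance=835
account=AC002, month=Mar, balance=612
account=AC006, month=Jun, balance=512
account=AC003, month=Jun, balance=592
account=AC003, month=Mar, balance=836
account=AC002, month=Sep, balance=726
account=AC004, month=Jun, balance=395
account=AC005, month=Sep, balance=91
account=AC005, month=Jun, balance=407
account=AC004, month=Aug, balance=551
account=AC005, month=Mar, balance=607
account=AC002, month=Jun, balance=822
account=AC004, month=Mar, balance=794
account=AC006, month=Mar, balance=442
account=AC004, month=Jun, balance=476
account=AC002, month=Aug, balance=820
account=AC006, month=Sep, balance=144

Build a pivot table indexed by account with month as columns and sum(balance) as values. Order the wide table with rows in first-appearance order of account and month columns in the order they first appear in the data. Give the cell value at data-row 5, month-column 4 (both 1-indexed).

1459

With rows in first-appearance order of account, row 5 is account=AC004. month columns in first-appearance order: Sep, Jun, Mar, Aug; column 4 is Aug.
Long rows with account=AC004, month=Aug: 908 + 551 = 1459.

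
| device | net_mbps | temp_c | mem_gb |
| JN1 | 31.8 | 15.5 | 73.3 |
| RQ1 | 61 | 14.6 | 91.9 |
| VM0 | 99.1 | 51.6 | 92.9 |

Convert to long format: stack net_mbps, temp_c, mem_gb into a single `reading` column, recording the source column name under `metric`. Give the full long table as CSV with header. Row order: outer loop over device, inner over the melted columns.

device,metric,reading
JN1,net_mbps,31.8
JN1,temp_c,15.5
JN1,mem_gb,73.3
RQ1,net_mbps,61
RQ1,temp_c,14.6
RQ1,mem_gb,91.9
VM0,net_mbps,99.1
VM0,temp_c,51.6
VM0,mem_gb,92.9

Each (device, column) pair becomes one row: 3 × 3 = 9 rows.
For example, (JN1, net_mbps) → reading=31.8.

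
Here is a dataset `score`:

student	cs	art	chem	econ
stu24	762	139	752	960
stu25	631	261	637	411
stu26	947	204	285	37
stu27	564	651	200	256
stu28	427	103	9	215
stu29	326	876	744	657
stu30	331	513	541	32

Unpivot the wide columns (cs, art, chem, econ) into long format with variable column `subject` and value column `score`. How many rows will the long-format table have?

7 student values × 4 melted columns = 28 rows.

28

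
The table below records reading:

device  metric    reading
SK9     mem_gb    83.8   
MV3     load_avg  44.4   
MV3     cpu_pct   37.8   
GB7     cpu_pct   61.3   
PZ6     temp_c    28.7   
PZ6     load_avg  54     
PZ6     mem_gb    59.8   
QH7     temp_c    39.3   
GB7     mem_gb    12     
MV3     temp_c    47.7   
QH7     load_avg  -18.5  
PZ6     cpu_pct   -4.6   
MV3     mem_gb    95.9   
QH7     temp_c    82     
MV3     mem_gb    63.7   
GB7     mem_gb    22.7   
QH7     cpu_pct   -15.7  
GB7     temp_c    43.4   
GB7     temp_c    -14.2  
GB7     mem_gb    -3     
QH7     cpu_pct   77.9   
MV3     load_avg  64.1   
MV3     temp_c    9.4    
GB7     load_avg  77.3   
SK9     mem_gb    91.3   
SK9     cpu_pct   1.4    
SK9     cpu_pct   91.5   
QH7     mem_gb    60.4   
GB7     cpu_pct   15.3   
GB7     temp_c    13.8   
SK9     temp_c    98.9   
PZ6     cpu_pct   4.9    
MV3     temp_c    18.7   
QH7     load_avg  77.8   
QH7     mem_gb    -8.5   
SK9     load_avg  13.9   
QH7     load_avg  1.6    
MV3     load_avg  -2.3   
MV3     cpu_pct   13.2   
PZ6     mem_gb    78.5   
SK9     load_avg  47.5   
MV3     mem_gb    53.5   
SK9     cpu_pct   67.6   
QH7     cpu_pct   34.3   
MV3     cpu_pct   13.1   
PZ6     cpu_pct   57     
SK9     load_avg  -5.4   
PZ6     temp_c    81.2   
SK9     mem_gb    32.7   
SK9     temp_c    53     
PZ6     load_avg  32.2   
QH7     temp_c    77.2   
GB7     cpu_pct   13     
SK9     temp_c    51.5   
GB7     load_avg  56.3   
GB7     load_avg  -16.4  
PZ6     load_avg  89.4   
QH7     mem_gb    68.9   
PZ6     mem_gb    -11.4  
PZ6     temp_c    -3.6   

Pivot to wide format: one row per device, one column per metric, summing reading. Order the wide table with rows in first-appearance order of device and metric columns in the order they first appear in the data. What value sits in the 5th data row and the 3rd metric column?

With rows in first-appearance order of device, row 5 is device=QH7. metric columns in first-appearance order: mem_gb, load_avg, cpu_pct, temp_c; column 3 is cpu_pct.
Long rows with device=QH7, metric=cpu_pct: -15.7 + 77.9 + 34.3 = 96.5.

96.5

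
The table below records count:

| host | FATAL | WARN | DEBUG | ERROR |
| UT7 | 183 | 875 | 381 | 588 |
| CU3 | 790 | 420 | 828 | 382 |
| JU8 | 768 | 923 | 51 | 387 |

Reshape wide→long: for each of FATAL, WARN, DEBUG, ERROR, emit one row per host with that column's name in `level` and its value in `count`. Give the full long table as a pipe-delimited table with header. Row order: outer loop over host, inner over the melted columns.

| host | level | count |
| UT7 | FATAL | 183 |
| UT7 | WARN | 875 |
| UT7 | DEBUG | 381 |
| UT7 | ERROR | 588 |
| CU3 | FATAL | 790 |
| CU3 | WARN | 420 |
| CU3 | DEBUG | 828 |
| CU3 | ERROR | 382 |
| JU8 | FATAL | 768 |
| JU8 | WARN | 923 |
| JU8 | DEBUG | 51 |
| JU8 | ERROR | 387 |

Each (host, column) pair becomes one row: 3 × 4 = 12 rows.
For example, (UT7, FATAL) → count=183.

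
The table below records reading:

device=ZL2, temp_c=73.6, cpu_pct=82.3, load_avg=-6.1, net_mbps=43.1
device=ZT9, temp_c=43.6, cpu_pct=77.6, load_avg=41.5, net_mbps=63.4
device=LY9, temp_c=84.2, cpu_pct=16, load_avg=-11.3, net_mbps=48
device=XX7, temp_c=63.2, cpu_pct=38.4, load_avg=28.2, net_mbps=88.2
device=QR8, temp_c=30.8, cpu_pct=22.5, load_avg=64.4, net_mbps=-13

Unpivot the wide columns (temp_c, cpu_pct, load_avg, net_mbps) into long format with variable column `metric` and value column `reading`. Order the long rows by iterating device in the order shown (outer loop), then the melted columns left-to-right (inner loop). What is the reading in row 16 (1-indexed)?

88.2

20 rows total (5 × 4). Row 16: index ⌊(16-1)/4⌋ = 3 into device → XX7; (16-1) mod 4 = 3 into the melted columns → net_mbps.
So row 16 is (XX7, net_mbps, 88.2); reading = 88.2.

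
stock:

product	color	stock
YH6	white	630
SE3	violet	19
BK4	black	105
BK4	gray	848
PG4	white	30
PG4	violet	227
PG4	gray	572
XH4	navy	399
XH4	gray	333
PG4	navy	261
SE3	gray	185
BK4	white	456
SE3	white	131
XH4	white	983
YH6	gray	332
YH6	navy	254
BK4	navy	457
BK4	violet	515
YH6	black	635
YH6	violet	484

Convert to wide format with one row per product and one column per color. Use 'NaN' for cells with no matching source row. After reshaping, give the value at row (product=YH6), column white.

The long row with product=YH6, color=white has stock=630.

630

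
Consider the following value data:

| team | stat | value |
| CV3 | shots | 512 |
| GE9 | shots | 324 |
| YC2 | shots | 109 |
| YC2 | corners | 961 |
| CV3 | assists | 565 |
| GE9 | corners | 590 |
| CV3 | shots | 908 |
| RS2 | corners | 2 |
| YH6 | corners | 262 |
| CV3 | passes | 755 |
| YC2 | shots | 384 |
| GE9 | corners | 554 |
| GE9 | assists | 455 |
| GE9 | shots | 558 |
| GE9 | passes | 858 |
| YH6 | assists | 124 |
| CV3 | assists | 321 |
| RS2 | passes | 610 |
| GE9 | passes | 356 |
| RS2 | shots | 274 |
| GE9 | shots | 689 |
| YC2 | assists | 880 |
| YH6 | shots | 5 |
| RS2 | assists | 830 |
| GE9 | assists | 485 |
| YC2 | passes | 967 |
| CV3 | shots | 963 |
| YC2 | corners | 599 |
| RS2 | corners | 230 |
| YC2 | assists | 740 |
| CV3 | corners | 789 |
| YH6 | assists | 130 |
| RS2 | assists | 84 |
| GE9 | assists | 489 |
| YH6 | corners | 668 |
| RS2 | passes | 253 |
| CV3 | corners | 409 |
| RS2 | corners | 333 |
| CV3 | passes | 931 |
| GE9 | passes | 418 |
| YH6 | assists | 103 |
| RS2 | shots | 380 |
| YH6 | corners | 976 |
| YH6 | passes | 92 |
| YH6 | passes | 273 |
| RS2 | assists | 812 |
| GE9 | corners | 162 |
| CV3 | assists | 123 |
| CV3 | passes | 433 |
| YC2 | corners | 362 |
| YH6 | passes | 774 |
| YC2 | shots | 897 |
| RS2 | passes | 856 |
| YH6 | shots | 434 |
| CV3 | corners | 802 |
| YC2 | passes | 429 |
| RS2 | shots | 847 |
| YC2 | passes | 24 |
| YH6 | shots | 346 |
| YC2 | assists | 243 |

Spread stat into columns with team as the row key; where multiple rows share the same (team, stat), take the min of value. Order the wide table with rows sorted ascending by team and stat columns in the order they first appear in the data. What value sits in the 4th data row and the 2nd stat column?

With rows sorted ascending by team, row 4 is team=YC2. stat columns in first-appearance order: shots, corners, assists, passes; column 2 is corners.
Long rows with team=YC2, stat=corners: min(961, 599, 362) = 362.

362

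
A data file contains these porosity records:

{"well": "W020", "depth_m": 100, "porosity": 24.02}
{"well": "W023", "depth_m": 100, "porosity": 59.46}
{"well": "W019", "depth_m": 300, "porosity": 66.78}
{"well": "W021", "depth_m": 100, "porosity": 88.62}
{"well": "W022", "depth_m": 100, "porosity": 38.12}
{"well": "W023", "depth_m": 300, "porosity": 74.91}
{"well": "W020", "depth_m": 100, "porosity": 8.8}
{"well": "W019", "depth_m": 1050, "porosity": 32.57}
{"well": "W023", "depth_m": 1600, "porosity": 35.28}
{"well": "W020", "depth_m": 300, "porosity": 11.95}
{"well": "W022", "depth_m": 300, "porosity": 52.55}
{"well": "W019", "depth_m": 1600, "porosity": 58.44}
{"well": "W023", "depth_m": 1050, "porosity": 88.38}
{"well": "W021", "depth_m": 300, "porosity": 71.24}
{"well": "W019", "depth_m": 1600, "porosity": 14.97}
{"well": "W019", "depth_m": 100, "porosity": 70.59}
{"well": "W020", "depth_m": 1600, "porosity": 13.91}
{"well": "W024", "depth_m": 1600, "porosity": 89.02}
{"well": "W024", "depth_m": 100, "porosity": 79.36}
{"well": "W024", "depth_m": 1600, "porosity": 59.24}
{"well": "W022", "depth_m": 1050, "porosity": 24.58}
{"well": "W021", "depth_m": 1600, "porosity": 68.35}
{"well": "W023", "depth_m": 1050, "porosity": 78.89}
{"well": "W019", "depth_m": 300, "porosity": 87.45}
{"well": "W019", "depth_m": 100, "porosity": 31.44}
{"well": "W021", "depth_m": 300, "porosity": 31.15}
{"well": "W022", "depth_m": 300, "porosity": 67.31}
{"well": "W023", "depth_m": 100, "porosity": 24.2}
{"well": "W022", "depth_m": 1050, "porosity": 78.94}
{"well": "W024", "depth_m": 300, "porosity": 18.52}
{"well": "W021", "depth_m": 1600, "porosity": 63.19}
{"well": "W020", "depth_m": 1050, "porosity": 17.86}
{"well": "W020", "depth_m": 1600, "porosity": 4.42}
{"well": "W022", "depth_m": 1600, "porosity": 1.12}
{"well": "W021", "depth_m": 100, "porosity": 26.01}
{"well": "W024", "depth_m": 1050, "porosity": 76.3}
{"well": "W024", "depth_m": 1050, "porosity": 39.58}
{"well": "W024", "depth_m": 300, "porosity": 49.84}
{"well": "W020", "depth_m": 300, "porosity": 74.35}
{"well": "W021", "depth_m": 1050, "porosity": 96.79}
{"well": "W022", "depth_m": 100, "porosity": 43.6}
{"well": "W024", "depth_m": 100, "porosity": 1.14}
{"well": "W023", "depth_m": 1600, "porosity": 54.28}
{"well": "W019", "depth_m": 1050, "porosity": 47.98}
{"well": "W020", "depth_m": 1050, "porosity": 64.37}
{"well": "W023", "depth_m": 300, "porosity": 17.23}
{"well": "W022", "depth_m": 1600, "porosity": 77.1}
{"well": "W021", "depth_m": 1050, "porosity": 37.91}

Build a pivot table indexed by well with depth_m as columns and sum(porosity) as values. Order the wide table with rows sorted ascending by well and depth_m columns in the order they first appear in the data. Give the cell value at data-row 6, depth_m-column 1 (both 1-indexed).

With rows sorted ascending by well, row 6 is well=W024. depth_m columns in first-appearance order: 100, 300, 1050, 1600; column 1 is 100.
Long rows with well=W024, depth_m=100: 79.36 + 1.14 = 80.50.

80.50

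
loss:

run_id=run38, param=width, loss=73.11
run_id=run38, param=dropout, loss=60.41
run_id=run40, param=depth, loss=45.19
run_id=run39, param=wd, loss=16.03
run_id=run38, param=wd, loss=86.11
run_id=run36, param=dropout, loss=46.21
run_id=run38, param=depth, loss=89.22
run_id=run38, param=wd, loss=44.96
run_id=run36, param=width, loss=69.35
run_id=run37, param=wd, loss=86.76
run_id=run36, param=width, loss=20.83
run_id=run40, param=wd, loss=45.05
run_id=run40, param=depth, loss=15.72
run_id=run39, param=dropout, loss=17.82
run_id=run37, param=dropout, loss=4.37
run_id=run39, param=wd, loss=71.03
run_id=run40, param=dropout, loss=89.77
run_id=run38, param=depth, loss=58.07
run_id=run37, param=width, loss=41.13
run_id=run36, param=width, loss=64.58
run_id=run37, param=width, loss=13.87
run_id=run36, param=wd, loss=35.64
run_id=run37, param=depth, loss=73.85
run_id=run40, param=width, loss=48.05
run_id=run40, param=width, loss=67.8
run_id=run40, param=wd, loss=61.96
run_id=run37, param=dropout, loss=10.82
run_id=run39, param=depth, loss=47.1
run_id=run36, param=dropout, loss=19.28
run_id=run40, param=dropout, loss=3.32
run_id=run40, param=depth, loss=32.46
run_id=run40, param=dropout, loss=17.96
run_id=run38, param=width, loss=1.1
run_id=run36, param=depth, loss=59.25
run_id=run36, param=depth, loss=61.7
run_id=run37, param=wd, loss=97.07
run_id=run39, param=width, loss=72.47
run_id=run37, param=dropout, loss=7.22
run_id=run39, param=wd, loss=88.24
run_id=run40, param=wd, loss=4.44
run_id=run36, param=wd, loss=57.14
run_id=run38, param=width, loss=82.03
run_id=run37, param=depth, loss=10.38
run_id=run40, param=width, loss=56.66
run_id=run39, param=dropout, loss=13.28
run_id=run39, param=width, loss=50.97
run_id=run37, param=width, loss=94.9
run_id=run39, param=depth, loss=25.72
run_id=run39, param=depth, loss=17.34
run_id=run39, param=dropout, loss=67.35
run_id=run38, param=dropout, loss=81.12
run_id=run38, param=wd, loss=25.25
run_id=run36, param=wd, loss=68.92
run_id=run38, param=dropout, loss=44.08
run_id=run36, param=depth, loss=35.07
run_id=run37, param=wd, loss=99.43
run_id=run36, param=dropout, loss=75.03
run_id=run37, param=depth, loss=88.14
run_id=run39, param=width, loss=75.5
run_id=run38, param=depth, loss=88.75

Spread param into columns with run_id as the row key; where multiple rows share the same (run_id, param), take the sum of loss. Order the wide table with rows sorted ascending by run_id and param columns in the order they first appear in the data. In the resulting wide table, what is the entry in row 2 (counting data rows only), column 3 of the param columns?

172.37

With rows sorted ascending by run_id, row 2 is run_id=run37. param columns in first-appearance order: width, dropout, depth, wd; column 3 is depth.
Long rows with run_id=run37, param=depth: 73.85 + 10.38 + 88.14 = 172.37.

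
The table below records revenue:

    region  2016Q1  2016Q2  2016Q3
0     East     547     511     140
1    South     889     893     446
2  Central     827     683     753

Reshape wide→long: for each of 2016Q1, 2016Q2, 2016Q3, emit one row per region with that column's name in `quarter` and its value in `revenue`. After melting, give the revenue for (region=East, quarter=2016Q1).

Unpivoting turns each (region, wide-column) pair into one long row.
The wide cell at row East, column 2016Q1 holds 547, so the long row (East, 2016Q1) has revenue=547.

547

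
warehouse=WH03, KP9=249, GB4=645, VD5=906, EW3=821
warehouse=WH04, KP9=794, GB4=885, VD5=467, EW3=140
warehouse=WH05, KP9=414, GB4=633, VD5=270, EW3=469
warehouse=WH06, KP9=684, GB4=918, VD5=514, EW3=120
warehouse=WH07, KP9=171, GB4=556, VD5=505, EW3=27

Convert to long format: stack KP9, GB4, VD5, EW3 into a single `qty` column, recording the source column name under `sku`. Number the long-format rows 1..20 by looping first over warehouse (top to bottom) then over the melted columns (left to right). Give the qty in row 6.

885

20 rows total (5 × 4). Row 6: index ⌊(6-1)/4⌋ = 1 into warehouse → WH04; (6-1) mod 4 = 1 into the melted columns → GB4.
So row 6 is (WH04, GB4, 885); qty = 885.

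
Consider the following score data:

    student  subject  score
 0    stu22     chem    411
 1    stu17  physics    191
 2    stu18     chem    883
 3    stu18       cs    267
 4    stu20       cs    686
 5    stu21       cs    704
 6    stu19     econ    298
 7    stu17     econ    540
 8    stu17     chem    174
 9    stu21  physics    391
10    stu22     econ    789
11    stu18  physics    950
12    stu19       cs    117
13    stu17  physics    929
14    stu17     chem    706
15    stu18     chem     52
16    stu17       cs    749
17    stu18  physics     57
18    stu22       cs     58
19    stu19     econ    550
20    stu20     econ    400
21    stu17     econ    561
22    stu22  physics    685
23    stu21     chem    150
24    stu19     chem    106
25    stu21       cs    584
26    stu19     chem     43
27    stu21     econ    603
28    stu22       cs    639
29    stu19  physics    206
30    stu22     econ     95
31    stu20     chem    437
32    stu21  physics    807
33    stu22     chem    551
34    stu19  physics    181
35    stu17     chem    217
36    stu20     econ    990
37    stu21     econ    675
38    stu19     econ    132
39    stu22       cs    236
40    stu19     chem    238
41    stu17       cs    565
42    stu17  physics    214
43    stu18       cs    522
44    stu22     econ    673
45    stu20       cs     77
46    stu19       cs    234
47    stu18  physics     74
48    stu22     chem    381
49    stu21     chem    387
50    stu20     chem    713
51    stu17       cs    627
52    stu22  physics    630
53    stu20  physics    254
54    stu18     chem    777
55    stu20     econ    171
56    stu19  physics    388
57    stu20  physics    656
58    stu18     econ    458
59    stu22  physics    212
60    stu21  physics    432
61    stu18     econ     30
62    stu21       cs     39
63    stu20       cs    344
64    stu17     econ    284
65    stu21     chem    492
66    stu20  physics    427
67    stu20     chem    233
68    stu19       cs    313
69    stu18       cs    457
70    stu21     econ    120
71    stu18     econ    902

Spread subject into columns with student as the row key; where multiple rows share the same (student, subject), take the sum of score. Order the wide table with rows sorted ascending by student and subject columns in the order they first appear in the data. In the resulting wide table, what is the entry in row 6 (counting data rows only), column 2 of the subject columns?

1527

With rows sorted ascending by student, row 6 is student=stu22. subject columns in first-appearance order: chem, physics, cs, econ; column 2 is physics.
Long rows with student=stu22, subject=physics: 685 + 630 + 212 = 1527.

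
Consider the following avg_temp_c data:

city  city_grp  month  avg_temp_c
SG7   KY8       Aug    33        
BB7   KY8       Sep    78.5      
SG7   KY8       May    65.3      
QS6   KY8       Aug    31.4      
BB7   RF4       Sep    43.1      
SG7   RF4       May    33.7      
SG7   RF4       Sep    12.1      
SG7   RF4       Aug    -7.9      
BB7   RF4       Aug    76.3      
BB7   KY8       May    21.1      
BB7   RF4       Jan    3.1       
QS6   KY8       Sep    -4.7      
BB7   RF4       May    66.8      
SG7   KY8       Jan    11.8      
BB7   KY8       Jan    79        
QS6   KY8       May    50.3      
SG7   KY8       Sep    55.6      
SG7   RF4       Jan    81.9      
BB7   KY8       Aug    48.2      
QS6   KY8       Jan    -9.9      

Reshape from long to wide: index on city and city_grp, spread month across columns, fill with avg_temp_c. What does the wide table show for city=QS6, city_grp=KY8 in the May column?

Wide layout: rows indexed by city and city_grp, columns are the 4 distinct month values (Aug, Sep, May, Jan).
Cell (city=QS6, city_grp=KY8, month=May) draws from the long row where city=QS6, city_grp=KY8 and month=May, which has avg_temp_c=50.3.

50.3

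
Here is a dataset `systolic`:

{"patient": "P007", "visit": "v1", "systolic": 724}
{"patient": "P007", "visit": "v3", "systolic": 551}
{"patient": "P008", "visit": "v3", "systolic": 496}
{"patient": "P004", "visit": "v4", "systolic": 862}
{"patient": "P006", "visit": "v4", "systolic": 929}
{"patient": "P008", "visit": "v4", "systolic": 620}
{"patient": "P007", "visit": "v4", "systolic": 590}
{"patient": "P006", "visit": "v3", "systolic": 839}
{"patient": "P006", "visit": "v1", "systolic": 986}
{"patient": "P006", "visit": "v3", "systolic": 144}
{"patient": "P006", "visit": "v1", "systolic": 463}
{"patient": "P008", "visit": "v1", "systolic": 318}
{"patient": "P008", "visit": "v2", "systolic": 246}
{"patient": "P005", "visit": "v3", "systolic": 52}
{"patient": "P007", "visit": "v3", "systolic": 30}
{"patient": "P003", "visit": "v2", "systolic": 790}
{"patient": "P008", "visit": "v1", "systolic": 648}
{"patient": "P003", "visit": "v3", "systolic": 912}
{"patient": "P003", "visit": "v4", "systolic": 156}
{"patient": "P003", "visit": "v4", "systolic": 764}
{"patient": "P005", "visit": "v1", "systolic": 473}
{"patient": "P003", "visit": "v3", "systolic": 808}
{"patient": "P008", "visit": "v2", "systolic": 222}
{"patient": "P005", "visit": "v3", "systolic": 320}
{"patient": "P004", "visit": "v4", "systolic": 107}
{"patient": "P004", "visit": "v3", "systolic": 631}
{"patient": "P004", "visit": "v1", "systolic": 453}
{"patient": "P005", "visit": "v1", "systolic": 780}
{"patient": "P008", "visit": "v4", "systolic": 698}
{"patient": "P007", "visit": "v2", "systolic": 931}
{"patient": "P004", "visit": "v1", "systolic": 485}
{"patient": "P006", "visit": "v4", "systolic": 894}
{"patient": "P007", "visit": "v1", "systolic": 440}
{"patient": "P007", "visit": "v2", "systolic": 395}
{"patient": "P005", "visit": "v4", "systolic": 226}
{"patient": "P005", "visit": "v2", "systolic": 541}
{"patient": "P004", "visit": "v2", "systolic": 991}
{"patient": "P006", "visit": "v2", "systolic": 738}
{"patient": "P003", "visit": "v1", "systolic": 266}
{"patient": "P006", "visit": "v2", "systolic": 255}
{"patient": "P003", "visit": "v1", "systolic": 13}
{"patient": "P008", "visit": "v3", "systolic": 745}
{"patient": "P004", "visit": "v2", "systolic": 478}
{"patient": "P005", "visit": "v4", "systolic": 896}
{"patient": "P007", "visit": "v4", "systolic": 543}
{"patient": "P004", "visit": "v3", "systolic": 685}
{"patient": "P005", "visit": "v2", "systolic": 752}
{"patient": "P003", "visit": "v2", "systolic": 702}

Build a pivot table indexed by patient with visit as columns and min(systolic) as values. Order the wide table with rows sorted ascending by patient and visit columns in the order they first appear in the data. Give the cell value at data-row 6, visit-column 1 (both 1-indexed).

With rows sorted ascending by patient, row 6 is patient=P008. visit columns in first-appearance order: v1, v3, v4, v2; column 1 is v1.
Long rows with patient=P008, visit=v1: min(318, 648) = 318.

318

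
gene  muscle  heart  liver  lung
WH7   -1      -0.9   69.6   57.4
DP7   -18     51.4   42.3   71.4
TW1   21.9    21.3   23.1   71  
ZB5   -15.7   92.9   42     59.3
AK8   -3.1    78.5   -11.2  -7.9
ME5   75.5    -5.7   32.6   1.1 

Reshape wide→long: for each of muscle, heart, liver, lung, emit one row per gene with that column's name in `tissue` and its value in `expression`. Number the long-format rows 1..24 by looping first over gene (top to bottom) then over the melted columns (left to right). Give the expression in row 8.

71.4

24 rows total (6 × 4). Row 8: index ⌊(8-1)/4⌋ = 1 into gene → DP7; (8-1) mod 4 = 3 into the melted columns → lung.
So row 8 is (DP7, lung, 71.4); expression = 71.4.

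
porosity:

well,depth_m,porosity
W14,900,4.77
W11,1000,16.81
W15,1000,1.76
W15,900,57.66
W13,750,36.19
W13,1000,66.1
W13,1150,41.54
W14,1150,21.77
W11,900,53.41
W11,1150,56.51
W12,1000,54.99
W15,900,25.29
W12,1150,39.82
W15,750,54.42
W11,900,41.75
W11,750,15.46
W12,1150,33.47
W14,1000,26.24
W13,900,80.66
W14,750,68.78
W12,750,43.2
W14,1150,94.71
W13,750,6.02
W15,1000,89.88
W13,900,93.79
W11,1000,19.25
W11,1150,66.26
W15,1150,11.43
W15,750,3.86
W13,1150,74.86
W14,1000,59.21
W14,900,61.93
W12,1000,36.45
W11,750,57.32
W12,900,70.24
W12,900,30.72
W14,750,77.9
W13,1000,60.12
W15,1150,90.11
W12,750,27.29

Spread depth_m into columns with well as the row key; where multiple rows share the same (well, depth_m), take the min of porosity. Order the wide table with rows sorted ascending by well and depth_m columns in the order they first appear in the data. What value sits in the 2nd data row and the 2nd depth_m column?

36.45

With rows sorted ascending by well, row 2 is well=W12. depth_m columns in first-appearance order: 900, 1000, 750, 1150; column 2 is 1000.
Long rows with well=W12, depth_m=1000: min(54.99, 36.45) = 36.45.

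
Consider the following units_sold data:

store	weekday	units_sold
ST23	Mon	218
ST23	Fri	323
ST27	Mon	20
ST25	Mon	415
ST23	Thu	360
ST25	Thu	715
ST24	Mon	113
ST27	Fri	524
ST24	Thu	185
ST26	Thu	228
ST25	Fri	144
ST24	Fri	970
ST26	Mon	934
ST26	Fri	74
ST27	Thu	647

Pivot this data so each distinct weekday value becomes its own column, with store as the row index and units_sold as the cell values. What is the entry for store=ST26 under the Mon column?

934

Wide layout: rows indexed by store, columns are the 3 distinct weekday values (Mon, Fri, Thu).
Cell (store=ST26, weekday=Mon) draws from the long row where store=ST26 and weekday=Mon, which has units_sold=934.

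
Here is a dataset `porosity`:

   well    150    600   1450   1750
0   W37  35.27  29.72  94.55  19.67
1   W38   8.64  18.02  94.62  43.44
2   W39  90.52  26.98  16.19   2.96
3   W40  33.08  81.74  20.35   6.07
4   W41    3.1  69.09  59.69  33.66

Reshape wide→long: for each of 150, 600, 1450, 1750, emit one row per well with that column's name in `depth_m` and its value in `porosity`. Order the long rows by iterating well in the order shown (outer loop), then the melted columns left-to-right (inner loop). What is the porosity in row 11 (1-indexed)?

20 rows total (5 × 4). Row 11: index ⌊(11-1)/4⌋ = 2 into well → W39; (11-1) mod 4 = 2 into the melted columns → 1450.
So row 11 is (W39, 1450, 16.19); porosity = 16.19.

16.19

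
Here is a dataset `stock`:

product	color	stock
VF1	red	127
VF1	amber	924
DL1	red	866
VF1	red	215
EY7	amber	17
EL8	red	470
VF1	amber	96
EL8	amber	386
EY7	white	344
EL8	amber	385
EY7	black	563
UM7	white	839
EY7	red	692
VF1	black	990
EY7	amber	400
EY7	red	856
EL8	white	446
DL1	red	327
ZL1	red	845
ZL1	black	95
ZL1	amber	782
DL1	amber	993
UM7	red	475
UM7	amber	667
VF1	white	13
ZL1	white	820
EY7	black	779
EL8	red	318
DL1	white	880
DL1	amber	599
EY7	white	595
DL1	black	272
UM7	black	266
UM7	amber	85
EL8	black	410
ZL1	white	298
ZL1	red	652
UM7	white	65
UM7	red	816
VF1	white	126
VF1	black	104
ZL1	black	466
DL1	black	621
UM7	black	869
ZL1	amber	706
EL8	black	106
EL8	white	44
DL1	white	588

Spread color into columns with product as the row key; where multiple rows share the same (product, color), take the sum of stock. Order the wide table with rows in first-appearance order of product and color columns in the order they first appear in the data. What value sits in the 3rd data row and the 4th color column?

1342

With rows in first-appearance order of product, row 3 is product=EY7. color columns in first-appearance order: red, amber, white, black; column 4 is black.
Long rows with product=EY7, color=black: 563 + 779 = 1342.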